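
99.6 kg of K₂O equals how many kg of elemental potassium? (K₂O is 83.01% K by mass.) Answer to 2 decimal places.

82.68 kg K

K = 99.6 × 0.8301 = 82.678 kg.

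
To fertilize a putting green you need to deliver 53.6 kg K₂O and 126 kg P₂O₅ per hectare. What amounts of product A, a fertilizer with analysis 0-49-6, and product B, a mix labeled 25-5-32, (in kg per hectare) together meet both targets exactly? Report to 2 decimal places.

244.73 kg product A, 121.61 kg product B

With a, b = kg per hectare of product A and product B:
K₂O: 0.06·a + 0.32·b = 53.6
P₂O₅: 0.49·a + 0.05·b = 126
Eliminate b: (row1) − 0.32/0.05·(row2) → -3.076·a = -752.8, so a = 244.733.
Then b = (126 − 0.49·244.733) / 0.05 = 121.612.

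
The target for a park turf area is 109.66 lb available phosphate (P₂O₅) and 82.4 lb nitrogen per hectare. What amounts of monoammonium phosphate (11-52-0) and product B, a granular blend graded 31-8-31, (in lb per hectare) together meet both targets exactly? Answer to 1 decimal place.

179.8 lb monoammonium phosphate, 202.0 lb product B

With a, b = lb per hectare of monoammonium phosphate and product B:
P₂O₅: 0.52·a + 0.08·b = 109.66
N: 0.11·a + 0.31·b = 82.4
Solving simultaneously: a = 179.807, b = 202.004.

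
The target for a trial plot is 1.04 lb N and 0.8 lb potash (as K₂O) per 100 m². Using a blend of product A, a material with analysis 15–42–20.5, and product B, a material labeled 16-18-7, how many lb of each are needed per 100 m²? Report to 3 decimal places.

2.475 lb product A, 4.179 lb product B

Let a = lb of product A, b = lb of product B (per 100 m²).
N: 0.15·a + 0.16·b = 1.04
K₂O: 0.205·a + 0.07·b = 0.8
Eliminate b: (row1) − 0.16/0.07·(row2) → -0.318571·a = -0.788571, so a = 2.47534.
Then b = (0.8 − 0.205·2.47534) / 0.07 = 4.17937.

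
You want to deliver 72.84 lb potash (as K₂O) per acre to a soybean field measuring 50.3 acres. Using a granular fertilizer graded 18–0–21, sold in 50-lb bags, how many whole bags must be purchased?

Product per acre = 72.84 / 21% = 346.857 lb.
Total product = 346.857 × 50.3 = 17446.9 lb.
Bags = ⌈17446.9 / 50⌉ = 349.

349 bags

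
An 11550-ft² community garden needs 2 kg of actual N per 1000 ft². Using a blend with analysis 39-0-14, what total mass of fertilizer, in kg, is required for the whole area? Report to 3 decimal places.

59.231 kg

Product per 1000 ft² = 2 / 39% = 5.12821 kg.
Total product = 5.12821 × 11550 / 1000 = 59.2308 kg.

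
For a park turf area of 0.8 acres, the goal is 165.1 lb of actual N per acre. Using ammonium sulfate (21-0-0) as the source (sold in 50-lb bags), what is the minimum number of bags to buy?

Product per acre = 165.1 / 21% = 786.19 lb.
Total product = 786.19 × 0.8 = 628.952 lb.
Bags = ⌈628.952 / 50⌉ = 13.

13 bags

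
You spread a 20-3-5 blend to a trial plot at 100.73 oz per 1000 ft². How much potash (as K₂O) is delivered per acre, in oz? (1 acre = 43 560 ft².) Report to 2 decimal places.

K₂O per 1000 ft² = 100.73 × 5% = 5.0365 oz.
Convert to per acre: 5.0365 × 43.56 = 219.3899 oz.

219.39 oz K₂O per acre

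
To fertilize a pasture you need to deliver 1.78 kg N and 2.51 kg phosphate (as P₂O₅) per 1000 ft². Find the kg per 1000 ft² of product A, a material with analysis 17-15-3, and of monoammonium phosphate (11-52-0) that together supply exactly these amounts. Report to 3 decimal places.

Per-1000 ft² balance (a = product A, b = monoammonium phosphate):
N: 0.17·a + 0.11·b = 1.78
P₂O₅: 0.15·a + 0.52·b = 2.51
Eliminate a: (row1) − 0.17/0.15·(row2) → -0.479333·b = -1.06467, so b = 2.22114.
Back-substitute: a = (1.78 − 0.11·2.22114) / 0.17 = 9.03338.

9.033 kg product A, 2.221 kg monoammonium phosphate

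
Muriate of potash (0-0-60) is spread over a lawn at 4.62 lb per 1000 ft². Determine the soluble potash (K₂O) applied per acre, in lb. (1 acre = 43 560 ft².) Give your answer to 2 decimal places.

120.75 lb K₂O per acre

K₂O per 1000 ft² = 4.62 × 60% = 2.772 lb.
Convert to per acre: 2.772 × 43.56 = 120.748 lb.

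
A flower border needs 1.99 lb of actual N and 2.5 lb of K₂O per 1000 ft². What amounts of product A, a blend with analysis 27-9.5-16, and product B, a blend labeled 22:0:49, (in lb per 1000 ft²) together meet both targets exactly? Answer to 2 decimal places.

With a, b = lb per 1000 ft² of product A and product B:
N: 0.27·a + 0.22·b = 1.99
K₂O: 0.16·a + 0.49·b = 2.5
Eliminate b: (row1) − 0.22/0.49·(row2) → 0.198163·a = 0.867551, so a = 4.37796.
Then b = (2.5 − 0.16·4.37796) / 0.49 = 3.6725.

4.38 lb product A, 3.67 lb product B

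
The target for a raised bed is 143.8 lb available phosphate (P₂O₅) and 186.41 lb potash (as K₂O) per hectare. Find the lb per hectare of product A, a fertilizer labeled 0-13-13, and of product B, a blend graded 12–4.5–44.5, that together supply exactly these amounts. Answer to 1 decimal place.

Per-hectare balance (a = product A, b = product B):
P₂O₅: 0.13·a + 0.045·b = 143.8
K₂O: 0.13·a + 0.445·b = 186.41
Eliminate a: (row1) − 0.13/0.13·(row2) → -0.4·b = -42.61, so b = 106.525.
Back-substitute: a = (143.8 − 0.045·106.525) / 0.13 = 1069.28.

1069.3 lb product A, 106.5 lb product B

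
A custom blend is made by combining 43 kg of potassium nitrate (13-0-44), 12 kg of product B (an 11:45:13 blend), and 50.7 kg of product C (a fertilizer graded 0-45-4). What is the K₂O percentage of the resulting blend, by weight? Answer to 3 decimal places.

Total mass = 43 + 12 + 50.7 = 105.7 kg.
K₂O mass = 44%×43 + 13%×12 + 4%×50.7 = 22.508 kg.
% K₂O = 22.508 / 105.7 = 21.2942%.

21.294% K₂O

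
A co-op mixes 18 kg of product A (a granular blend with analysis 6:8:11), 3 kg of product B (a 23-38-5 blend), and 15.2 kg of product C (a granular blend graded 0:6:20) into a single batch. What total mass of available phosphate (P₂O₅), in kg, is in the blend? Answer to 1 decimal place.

3.5 kg P₂O₅

P₂O₅ mass = 8%×18 + 38%×3 + 6%×15.2 = 3.492 kg.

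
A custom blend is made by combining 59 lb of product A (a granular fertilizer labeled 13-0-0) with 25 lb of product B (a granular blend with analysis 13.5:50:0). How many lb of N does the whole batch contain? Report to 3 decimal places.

11.045 lb N

N mass = 13%×59 + 13.5%×25 = 11.045 lb.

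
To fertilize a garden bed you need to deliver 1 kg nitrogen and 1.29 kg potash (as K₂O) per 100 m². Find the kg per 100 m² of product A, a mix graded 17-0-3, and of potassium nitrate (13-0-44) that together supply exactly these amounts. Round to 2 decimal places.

3.84 kg product A, 2.67 kg potassium nitrate

With a, b = kg per 100 m² of product A and potassium nitrate:
N: 0.17·a + 0.13·b = 1
K₂O: 0.03·a + 0.44·b = 1.29
Solving simultaneously: a = 3.84062, b = 2.66996.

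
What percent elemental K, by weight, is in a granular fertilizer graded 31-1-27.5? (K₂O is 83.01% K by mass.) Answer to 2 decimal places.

%K = 27.5 × 0.8301 = 22.8277%.

22.83% K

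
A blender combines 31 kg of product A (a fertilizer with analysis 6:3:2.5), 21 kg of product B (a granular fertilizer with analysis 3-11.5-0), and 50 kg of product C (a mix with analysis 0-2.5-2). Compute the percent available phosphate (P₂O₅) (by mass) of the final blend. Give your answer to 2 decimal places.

4.50% P₂O₅

Total mass = 31 + 21 + 50 = 102 kg.
P₂O₅ mass = 3%×31 + 11.5%×21 + 2.5%×50 = 4.595 kg.
% P₂O₅ = 4.595 / 102 = 4.5049%.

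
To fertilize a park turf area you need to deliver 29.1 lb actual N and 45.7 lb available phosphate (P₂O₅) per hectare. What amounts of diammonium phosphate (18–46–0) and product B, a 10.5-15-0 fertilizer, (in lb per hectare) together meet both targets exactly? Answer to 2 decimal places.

Per-hectare balance (a = diammonium phosphate, b = product B):
N: 0.18·a + 0.105·b = 29.1
P₂O₅: 0.46·a + 0.15·b = 45.7
Eliminate b: (row1) − 0.105/0.15·(row2) → -0.142·a = -2.89, so a = 20.3521.
Then b = (45.7 − 0.46·20.3521) / 0.15 = 242.254.

20.35 lb diammonium phosphate, 242.25 lb product B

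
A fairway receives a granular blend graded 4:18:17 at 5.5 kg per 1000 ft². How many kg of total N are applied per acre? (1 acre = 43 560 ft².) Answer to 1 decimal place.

nitrogen per 1000 ft² = 5.5 × 4% = 0.22 kg.
Convert to per acre: 0.22 × 43.56 = 9.5832 kg.

9.6 kg N per acre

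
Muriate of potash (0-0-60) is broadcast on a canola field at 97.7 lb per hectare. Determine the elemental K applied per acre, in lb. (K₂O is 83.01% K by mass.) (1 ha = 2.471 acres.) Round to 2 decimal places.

19.69 lb K per acre

K₂O per hectare = 97.7 × 60% = 58.62 lb.
Elemental K = 58.62 × 0.8301 = 48.6605 lb per hectare.
Convert to per acre: 48.6605 × 0.404694 = 19.6926 lb.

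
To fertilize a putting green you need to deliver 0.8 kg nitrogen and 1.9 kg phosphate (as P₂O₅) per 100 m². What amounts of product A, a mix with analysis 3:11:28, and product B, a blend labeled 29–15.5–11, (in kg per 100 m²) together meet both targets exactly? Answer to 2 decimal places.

Let a = kg of product A, b = kg of product B (per 100 m²).
N: 0.03·a + 0.29·b = 0.8
P₂O₅: 0.11·a + 0.155·b = 1.9
Eliminate a: (row1) − 0.03/0.11·(row2) → 0.247727·b = 0.281818, so b = 1.13761.
Back-substitute: a = (0.8 − 0.29·1.13761) / 0.03 = 15.6697.

15.67 kg product A, 1.14 kg product B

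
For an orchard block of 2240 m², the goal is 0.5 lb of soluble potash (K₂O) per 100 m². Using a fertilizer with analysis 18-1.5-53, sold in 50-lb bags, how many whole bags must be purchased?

1 bags

Product per 100 m² = 0.5 / 53% = 0.943396 lb.
Total product = 0.943396 × 2240 / 100 = 21.1321 lb.
Bags = ⌈21.1321 / 50⌉ = 1.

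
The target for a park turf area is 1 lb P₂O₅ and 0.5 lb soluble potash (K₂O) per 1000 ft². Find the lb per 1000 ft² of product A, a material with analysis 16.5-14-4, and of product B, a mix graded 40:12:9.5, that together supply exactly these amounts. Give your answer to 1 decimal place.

Let a = lb of product A, b = lb of product B (per 1000 ft²).
P₂O₅: 0.14·a + 0.12·b = 1
K₂O: 0.04·a + 0.095·b = 0.5
Eliminate b: (row1) − 0.12/0.095·(row2) → 0.0894737·a = 0.368421, so a = 4.11765.
Then b = (0.5 − 0.04·4.11765) / 0.095 = 3.52941.

4.1 lb product A, 3.5 lb product B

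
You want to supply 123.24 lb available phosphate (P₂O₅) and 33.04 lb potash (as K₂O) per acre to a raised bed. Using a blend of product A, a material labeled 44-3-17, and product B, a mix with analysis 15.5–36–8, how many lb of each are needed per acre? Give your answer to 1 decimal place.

34.6 lb product A, 339.4 lb product B

Per-acre balance (a = product A, b = product B):
P₂O₅: 0.03·a + 0.36·b = 123.24
K₂O: 0.17·a + 0.08·b = 33.04
Eliminate a: (row1) − 0.03/0.17·(row2) → 0.345882·b = 117.409, so b = 339.449.
Back-substitute: a = (123.24 − 0.36·339.449) / 0.03 = 34.6122.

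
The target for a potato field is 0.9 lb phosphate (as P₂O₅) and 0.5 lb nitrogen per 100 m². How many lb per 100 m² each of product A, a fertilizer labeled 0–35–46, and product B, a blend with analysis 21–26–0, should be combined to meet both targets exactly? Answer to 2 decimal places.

With a, b = lb per 100 m² of product A and product B:
P₂O₅: 0.35·a + 0.26·b = 0.9
N: 0·a + 0.21·b = 0.5
Solving simultaneously: a = 0.802721, b = 2.38095.

0.80 lb product A, 2.38 lb product B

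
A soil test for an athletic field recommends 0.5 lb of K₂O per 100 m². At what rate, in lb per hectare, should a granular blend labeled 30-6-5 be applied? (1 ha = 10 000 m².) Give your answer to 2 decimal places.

Product per 100 m² = 0.5 / 5% = 10 lb.
Convert to per hectare: 10 × 100 = 1000 lb.

1000.00 lb of product per hectare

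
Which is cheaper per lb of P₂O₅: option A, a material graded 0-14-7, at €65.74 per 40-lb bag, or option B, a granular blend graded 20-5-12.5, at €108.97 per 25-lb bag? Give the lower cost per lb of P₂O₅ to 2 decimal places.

€11.74 per lb P₂O₅ (option A)

option A: P₂O₅ per bag = 40 × 14% = 5.6 lb; cost = 65.74 / 5.6 = €11.7393/lb P₂O₅.
option B: P₂O₅ per bag = 25 × 5% = 1.25 lb; cost = 108.97 / 1.25 = €87.1760/lb P₂O₅.
option A is cheaper.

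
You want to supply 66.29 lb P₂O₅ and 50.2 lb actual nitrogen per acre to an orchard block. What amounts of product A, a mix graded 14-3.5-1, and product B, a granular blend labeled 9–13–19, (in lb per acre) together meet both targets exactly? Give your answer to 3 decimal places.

37.203 lb product A, 499.907 lb product B

With a, b = lb per acre of product A and product B:
P₂O₅: 0.035·a + 0.13·b = 66.29
N: 0.14·a + 0.09·b = 50.2
Eliminate a: (row1) − 0.035/0.14·(row2) → 0.1075·b = 53.74, so b = 499.90698.
Back-substitute: a = (66.29 − 0.13·499.90698) / 0.035 = 37.2027.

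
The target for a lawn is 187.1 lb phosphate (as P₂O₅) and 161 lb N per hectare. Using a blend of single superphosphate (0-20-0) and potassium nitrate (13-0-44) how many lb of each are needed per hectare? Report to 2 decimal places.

With a, b = lb per hectare of single superphosphate and potassium nitrate:
P₂O₅: 0.2·a + 0·b = 187.1
N: 0·a + 0.13·b = 161
Solving simultaneously: a = 935.5, b = 1238.462.

935.50 lb single superphosphate, 1238.46 lb potassium nitrate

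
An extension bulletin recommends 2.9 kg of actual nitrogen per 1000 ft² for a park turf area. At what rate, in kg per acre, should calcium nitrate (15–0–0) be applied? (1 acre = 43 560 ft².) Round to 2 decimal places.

842.16 kg of product per acre

Product per 1000 ft² = 2.9 / 15% = 19.3333 kg.
Convert to per acre: 19.3333 × 43.56 = 842.16 kg.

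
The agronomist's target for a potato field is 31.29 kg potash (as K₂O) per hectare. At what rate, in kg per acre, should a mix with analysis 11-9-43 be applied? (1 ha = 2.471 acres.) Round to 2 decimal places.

Product per hectare = 31.29 / 43% = 72.7674 kg.
Convert to per acre: 72.7674 × 0.404694 = 29.4486 kg.

29.45 kg of product per acre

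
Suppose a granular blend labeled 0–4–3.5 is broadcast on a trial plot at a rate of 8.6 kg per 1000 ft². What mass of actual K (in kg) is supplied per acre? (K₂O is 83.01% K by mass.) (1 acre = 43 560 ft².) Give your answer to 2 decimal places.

10.88 kg K per acre

K₂O per 1000 ft² = 8.6 × 3.5% = 0.301 kg.
Elemental K = 0.301 × 0.8301 = 0.24986 kg per 1000 ft².
Convert to per acre: 0.24986 × 43.56 = 10.8839 kg.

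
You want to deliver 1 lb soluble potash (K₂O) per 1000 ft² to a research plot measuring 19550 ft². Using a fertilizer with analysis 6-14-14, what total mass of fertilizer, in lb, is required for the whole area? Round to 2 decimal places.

Product per 1000 ft² = 1 / 14% = 7.14286 lb.
Total product = 7.14286 × 19550 / 1000 = 139.643 lb.

139.64 lb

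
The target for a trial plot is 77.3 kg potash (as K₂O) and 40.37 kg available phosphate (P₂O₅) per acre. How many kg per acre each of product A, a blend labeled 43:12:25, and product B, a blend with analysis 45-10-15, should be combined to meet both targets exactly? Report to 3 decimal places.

239.214 kg product A, 116.643 kg product B

With a, b = kg per acre of product A and product B:
K₂O: 0.25·a + 0.15·b = 77.3
P₂O₅: 0.12·a + 0.1·b = 40.37
Eliminate a: (row1) − 0.25/0.12·(row2) → -0.0583333·b = -6.80417, so b = 116.6429.
Back-substitute: a = (77.3 − 0.15·116.6429) / 0.25 = 239.2143.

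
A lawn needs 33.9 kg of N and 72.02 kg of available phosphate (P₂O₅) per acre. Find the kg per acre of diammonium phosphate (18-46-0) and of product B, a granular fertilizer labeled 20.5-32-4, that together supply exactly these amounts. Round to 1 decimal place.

106.7 kg diammonium phosphate, 71.7 kg product B

Let a = kg of diammonium phosphate, b = kg of product B (per acre).
N: 0.18·a + 0.205·b = 33.9
P₂O₅: 0.46·a + 0.32·b = 72.02
Eliminate a: (row1) − 0.18/0.46·(row2) → 0.0797826·b = 5.71826, so b = 71.673.
Back-substitute: a = (33.9 − 0.205·71.673) / 0.18 = 106.706.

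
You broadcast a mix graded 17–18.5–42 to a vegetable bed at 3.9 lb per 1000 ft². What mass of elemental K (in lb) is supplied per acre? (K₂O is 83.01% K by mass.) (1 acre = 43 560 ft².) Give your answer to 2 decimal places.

59.23 lb K per acre

K₂O per 1000 ft² = 3.9 × 42% = 1.638 lb.
Elemental K = 1.638 × 0.8301 = 1.3597 lb per 1000 ft².
Convert to per acre: 1.3597 × 43.56 = 59.2287 lb.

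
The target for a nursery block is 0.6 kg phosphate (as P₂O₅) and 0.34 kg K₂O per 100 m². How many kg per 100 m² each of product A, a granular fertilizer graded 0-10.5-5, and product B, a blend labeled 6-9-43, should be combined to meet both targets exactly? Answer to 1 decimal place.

5.6 kg product A, 0.1 kg product B

Let a = kg of product A, b = kg of product B (per 100 m²).
P₂O₅: 0.105·a + 0.09·b = 0.6
K₂O: 0.05·a + 0.43·b = 0.34
Eliminate a: (row1) − 0.105/0.05·(row2) → -0.813·b = -0.114, so b = 0.140221.
Back-substitute: a = (0.6 − 0.09·0.140221) / 0.105 = 5.5941.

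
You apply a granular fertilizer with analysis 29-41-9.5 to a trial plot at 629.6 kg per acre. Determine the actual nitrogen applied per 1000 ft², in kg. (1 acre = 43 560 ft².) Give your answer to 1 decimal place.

nitrogen per acre = 629.6 × 29% = 182.584 kg.
Convert to per 1000 ft²: 182.584 × 0.0229568 = 4.19155 kg.

4.2 kg N per thousand sq ft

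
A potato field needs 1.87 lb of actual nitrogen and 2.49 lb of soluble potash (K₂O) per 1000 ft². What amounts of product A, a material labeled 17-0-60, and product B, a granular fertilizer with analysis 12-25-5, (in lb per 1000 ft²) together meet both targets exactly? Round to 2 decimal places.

3.23 lb product A, 11.00 lb product B

With a, b = lb per 1000 ft² of product A and product B:
N: 0.17·a + 0.12·b = 1.87
K₂O: 0.6·a + 0.05·b = 2.49
Solving simultaneously: a = 3.23307, b = 11.0031.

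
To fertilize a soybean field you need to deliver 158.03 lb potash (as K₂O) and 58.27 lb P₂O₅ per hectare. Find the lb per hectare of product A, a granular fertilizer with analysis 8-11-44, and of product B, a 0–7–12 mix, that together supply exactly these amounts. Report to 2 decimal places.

231.23 lb product A, 469.06 lb product B

Per-hectare balance (a = product A, b = product B):
K₂O: 0.44·a + 0.12·b = 158.03
P₂O₅: 0.11·a + 0.07·b = 58.27
From row1: a = (158.03 − 0.12·b) / 0.44.
Into row2: 0.11·(158.03 − 0.12·b)/0.44 + 0.07·b = 58.27 → b = 469.062, a = 231.233.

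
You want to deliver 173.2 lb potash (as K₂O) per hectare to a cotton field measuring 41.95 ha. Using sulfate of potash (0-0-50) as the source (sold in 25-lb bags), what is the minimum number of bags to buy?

582 bags

Product per hectare = 173.2 / 50% = 346.4 lb.
Total product = 346.4 × 41.95 = 14531.5 lb.
Bags = ⌈14531.5 / 25⌉ = 582.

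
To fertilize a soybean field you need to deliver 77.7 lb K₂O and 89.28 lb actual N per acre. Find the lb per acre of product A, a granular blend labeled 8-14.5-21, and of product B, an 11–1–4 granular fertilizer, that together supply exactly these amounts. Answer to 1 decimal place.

250.0 lb product A, 629.8 lb product B

With a, b = lb per acre of product A and product B:
K₂O: 0.21·a + 0.04·b = 77.7
N: 0.08·a + 0.11·b = 89.28
Eliminate a: (row1) − 0.21/0.08·(row2) → -0.24875·b = -156.66, so b = 629.789.
Back-substitute: a = (77.7 − 0.04·629.789) / 0.21 = 250.04.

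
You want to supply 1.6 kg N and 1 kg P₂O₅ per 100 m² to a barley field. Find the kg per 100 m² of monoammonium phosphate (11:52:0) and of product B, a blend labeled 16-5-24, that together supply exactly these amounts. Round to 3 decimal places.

1.030 kg monoammonium phosphate, 9.292 kg product B

With a, b = kg per 100 m² of monoammonium phosphate and product B:
N: 0.11·a + 0.16·b = 1.6
P₂O₅: 0.52·a + 0.05·b = 1
From row1: a = (1.6 − 0.16·b) / 0.11.
Into row2: 0.52·(1.6 − 0.16·b)/0.11 + 0.05·b = 1 → b = 9.29215, a = 1.0296.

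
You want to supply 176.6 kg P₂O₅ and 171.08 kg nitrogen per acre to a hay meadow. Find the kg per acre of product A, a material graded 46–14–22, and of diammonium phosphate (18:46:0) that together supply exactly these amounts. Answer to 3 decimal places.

With a, b = kg per acre of product A and diammonium phosphate:
P₂O₅: 0.14·a + 0.46·b = 176.6
N: 0.46·a + 0.18·b = 171.08
From row1: a = (176.6 − 0.46·b) / 0.14.
Into row2: 0.46·(176.6 − 0.46·b)/0.14 + 0.18·b = 171.08 → b = 307.3219, a = 251.6567.

251.657 kg product A, 307.322 kg diammonium phosphate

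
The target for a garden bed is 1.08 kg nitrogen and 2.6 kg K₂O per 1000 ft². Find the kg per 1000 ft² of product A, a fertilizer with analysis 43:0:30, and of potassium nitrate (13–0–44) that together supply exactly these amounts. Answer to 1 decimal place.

Let a = kg of product A, b = kg of potassium nitrate (per 1000 ft²).
N: 0.43·a + 0.13·b = 1.08
K₂O: 0.3·a + 0.44·b = 2.6
Eliminate b: (row1) − 0.13/0.44·(row2) → 0.341364·a = 0.311818, so a = 0.913449.
Then b = (2.6 − 0.3·0.913449) / 0.44 = 5.28628.

0.9 kg product A, 5.3 kg potassium nitrate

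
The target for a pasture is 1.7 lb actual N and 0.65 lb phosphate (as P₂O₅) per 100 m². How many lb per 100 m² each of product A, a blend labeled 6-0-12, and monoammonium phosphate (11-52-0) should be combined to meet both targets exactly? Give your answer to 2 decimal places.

Per-100 m² balance (a = product A, b = monoammonium phosphate):
N: 0.06·a + 0.11·b = 1.7
P₂O₅: 0·a + 0.52·b = 0.65
Solving simultaneously: a = 26.0417, b = 1.25.

26.04 lb product A, 1.25 lb monoammonium phosphate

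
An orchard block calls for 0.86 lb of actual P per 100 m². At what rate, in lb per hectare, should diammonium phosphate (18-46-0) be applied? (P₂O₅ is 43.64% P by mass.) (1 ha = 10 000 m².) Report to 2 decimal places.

428.41 lb of product per hectare

As P₂O₅: 0.86 / 0.4364 = 1.97067 lb per 100 m².
Product per 100 m² = 1.97067 / 46% = 4.28406 lb.
Convert to per hectare: 4.28406 × 100 = 428.406 lb.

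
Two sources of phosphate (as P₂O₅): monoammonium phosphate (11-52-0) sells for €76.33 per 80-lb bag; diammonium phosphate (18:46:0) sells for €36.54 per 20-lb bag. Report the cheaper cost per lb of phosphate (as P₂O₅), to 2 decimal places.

monoammonium phosphate: P₂O₅ per bag = 80 × 52% = 41.6 lb; cost = 76.33 / 41.6 = €1.8349/lb P₂O₅.
diammonium phosphate: P₂O₅ per bag = 20 × 46% = 9.2 lb; cost = 36.54 / 9.2 = €3.9717/lb P₂O₅.
monoammonium phosphate is cheaper.

€1.83 per lb P₂O₅ (monoammonium phosphate)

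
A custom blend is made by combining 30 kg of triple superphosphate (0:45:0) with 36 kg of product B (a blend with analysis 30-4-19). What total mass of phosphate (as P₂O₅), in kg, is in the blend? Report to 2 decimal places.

14.94 kg P₂O₅

P₂O₅ mass = 45%×30 + 4%×36 = 14.94 kg.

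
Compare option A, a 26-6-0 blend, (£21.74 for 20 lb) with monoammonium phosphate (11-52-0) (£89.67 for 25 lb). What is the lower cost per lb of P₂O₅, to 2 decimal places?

£6.90 per lb P₂O₅ (monoammonium phosphate)

option A: P₂O₅ per bag = 20 × 6% = 1.2 lb; cost = 21.74 / 1.2 = £18.1167/lb P₂O₅.
monoammonium phosphate: P₂O₅ per bag = 25 × 52% = 13 lb; cost = 89.67 / 13 = £6.8977/lb P₂O₅.
monoammonium phosphate is cheaper.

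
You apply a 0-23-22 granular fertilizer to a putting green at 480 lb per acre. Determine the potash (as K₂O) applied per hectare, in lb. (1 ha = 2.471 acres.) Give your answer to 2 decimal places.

K₂O per acre = 480 × 22% = 105.6 lb.
Convert to per hectare: 105.6 × 2.471 = 260.938 lb.

260.94 lb K₂O per hectare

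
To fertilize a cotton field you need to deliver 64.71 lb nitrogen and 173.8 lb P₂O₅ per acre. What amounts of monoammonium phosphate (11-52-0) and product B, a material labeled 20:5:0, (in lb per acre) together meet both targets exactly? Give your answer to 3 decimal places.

Per-acre balance (a = monoammonium phosphate, b = product B):
N: 0.11·a + 0.2·b = 64.71
P₂O₅: 0.52·a + 0.05·b = 173.8
Solving simultaneously: a = 320.0457, b = 147.5249.

320.046 lb monoammonium phosphate, 147.525 lb product B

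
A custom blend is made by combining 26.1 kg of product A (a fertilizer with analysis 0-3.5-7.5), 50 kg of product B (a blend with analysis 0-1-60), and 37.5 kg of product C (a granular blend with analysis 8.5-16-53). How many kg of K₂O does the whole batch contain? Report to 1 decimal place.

K₂O mass = 7.5%×26.1 + 60%×50 + 53%×37.5 = 51.8325 kg.

51.8 kg K₂O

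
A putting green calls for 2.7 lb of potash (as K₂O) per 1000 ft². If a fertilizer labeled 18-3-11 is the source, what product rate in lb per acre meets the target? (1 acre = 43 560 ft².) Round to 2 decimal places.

1069.20 lb of product per acre

Product per 1000 ft² = 2.7 / 11% = 24.5455 lb.
Convert to per acre: 24.5455 × 43.56 = 1069.2 lb.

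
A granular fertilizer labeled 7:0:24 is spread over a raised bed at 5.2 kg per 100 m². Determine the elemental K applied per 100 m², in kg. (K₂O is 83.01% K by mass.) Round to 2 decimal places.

K₂O per 100 m² = 5.2 × 24% = 1.248 kg.
Elemental K = 1.248 × 0.8301 = 1.03596 kg per 100 m².

1.04 kg K per hundred sq m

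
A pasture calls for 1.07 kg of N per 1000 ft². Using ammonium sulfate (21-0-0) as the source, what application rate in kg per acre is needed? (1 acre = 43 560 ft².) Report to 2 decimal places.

Product per 1000 ft² = 1.07 / 21% = 5.09524 kg.
Convert to per acre: 5.09524 × 43.56 = 221.949 kg.

221.95 kg of product per acre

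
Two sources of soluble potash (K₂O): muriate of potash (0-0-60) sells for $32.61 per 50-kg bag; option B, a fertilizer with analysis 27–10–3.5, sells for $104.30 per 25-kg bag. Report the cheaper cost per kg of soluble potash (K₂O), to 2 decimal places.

muriate of potash: K₂O per bag = 50 × 60% = 30 kg; cost = 32.61 / 30 = $1.0870/kg K₂O.
option B: K₂O per bag = 25 × 3.5% = 0.875 kg; cost = 104.30 / 0.875 = $119.2000/kg K₂O.
muriate of potash is cheaper.

$1.09 per kg K₂O (muriate of potash)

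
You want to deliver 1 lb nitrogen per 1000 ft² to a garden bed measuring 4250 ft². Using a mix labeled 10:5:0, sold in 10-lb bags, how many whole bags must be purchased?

5 bags

Product per 1000 ft² = 1 / 10% = 10 lb.
Total product = 10 × 4250 / 1000 = 42.5 lb.
Bags = ⌈42.5 / 10⌉ = 5.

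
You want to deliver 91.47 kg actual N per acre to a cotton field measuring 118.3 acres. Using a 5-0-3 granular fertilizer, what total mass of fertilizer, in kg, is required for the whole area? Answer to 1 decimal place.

216418.0 kg

Product per acre = 91.47 / 5% = 1829.4 kg.
Total product = 1829.4 × 118.3 = 216418.02 kg.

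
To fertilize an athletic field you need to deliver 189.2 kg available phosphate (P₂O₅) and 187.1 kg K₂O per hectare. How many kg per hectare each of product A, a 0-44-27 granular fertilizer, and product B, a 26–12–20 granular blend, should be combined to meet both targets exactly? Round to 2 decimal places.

276.76 kg product A, 561.87 kg product B

With a, b = kg per hectare of product A and product B:
P₂O₅: 0.44·a + 0.12·b = 189.2
K₂O: 0.27·a + 0.2·b = 187.1
Solving simultaneously: a = 276.763, b = 561.871.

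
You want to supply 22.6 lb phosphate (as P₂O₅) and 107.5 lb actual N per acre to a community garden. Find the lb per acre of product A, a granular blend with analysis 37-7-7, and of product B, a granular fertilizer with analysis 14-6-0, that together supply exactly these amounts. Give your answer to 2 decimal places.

Let a = lb of product A, b = lb of product B (per acre).
P₂O₅: 0.07·a + 0.06·b = 22.6
N: 0.37·a + 0.14·b = 107.5
Eliminate b: (row1) − 0.06/0.14·(row2) → -0.0885714·a = -23.4714, so a = 265.
Then b = (107.5 − 0.37·265) / 0.14 = 67.5.

265.00 lb product A, 67.50 lb product B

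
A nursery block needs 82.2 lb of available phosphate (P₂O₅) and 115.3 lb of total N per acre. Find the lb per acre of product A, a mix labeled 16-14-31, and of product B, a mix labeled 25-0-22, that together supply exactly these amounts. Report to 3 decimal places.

587.143 lb product A, 85.429 lb product B

Per-acre balance (a = product A, b = product B):
P₂O₅: 0.14·a + 0·b = 82.2
N: 0.16·a + 0.25·b = 115.3
From row1: a = (82.2 − 0·b) / 0.14.
Into row2: 0.16·(82.2 − 0·b)/0.14 + 0.25·b = 115.3 → b = 85.4286, a = 587.1429.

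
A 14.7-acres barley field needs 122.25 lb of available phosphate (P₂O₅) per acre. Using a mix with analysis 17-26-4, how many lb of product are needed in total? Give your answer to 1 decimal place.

6911.8 lb

Product per acre = 122.25 / 26% = 470.192 lb.
Total product = 470.192 × 14.7 = 6911.83 lb.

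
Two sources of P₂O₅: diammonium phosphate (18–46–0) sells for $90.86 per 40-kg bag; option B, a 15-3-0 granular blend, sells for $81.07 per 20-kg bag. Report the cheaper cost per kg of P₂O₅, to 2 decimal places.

$4.94 per kg P₂O₅ (diammonium phosphate)

diammonium phosphate: P₂O₅ per bag = 40 × 46% = 18.4 kg; cost = 90.86 / 18.4 = $4.9380/kg P₂O₅.
option B: P₂O₅ per bag = 20 × 3% = 0.6 kg; cost = 81.07 / 0.6 = $135.1167/kg P₂O₅.
diammonium phosphate is cheaper.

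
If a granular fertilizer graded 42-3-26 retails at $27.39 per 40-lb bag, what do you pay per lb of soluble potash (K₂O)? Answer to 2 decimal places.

$2.63 per lb K₂O

K₂O in bag = 40 × 26% = 10.4 lb.
Cost per lb K₂O = $27.39 / 10.4 = $2.6337.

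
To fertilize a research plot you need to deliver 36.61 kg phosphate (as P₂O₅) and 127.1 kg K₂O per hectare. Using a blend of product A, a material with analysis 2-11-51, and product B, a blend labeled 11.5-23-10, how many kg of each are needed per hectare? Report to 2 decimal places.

240.56 kg product A, 44.12 kg product B

Per-hectare balance (a = product A, b = product B):
P₂O₅: 0.11·a + 0.23·b = 36.61
K₂O: 0.51·a + 0.1·b = 127.1
From row1: a = (36.61 − 0.23·b) / 0.11.
Into row2: 0.51·(36.61 − 0.23·b)/0.11 + 0.1·b = 127.1 → b = 44.1214, a = 240.564.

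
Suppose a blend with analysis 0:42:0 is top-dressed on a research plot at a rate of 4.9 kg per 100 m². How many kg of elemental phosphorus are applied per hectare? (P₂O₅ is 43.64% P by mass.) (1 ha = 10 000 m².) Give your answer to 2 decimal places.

89.81 kg P per hectare

P₂O₅ per 100 m² = 4.9 × 42% = 2.058 kg.
Elemental P = 2.058 × 0.4364 = 0.898111 kg per 100 m².
Convert to per hectare: 0.898111 × 100 = 89.8111 kg.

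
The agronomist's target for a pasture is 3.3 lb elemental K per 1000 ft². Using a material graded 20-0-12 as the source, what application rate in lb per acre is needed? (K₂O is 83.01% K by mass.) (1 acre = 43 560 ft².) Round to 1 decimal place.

As K₂O: 3.3 / 0.8301 = 3.97542 lb per 1000 ft².
Product per 1000 ft² = 3.97542 / 12% = 33.1285 lb.
Convert to per acre: 33.1285 × 43.56 = 1443.08 lb.

1443.1 lb of product per acre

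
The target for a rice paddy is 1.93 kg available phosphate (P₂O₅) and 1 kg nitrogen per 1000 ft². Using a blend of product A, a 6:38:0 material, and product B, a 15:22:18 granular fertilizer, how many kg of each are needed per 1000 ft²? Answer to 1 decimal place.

1.6 kg product A, 6.0 kg product B

Let a = kg of product A, b = kg of product B (per 1000 ft²).
P₂O₅: 0.38·a + 0.22·b = 1.93
N: 0.06·a + 0.15·b = 1
From row1: a = (1.93 − 0.22·b) / 0.38.
Into row2: 0.06·(1.93 − 0.22·b)/0.38 + 0.15·b = 1 → b = 6.03196, a = 1.58676.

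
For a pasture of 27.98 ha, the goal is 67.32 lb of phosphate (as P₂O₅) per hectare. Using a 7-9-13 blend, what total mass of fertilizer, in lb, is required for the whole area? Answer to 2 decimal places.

20929.04 lb

Product per hectare = 67.32 / 9% = 748 lb.
Total product = 748 × 27.98 = 20929.04 lb.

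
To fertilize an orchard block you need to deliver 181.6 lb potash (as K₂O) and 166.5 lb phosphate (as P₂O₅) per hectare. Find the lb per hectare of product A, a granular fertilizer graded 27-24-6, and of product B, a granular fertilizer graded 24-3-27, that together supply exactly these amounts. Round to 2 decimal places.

Let a = lb of product A, b = lb of product B (per hectare).
K₂O: 0.06·a + 0.27·b = 181.6
P₂O₅: 0.24·a + 0.03·b = 166.5
Eliminate b: (row1) − 0.27/0.03·(row2) → -2.1·a = -1316.9, so a = 627.095.
Then b = (166.5 − 0.24·627.095) / 0.03 = 533.238.

627.10 lb product A, 533.24 lb product B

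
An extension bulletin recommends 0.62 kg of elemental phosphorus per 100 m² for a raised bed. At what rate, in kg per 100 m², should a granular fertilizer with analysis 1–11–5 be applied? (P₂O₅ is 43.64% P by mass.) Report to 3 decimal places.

As P₂O₅: 0.62 / 0.4364 = 1.42071 kg per 100 m².
Product per 100 m² = 1.42071 / 11% = 12.9156 kg.

12.916 kg of product per hundred sq m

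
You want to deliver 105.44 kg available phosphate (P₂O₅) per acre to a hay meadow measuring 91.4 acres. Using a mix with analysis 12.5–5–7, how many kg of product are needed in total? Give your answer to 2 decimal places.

192744.32 kg

Product per acre = 105.44 / 5% = 2108.8 kg.
Total product = 2108.8 × 91.4 = 192744.32 kg.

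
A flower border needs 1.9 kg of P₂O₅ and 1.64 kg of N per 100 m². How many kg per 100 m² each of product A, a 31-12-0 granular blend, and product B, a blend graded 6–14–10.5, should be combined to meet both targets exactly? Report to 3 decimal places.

Let a = kg of product A, b = kg of product B (per 100 m²).
P₂O₅: 0.12·a + 0.14·b = 1.9
N: 0.31·a + 0.06·b = 1.64
From row1: a = (1.9 − 0.14·b) / 0.12.
Into row2: 0.31·(1.9 − 0.14·b)/0.12 + 0.06·b = 1.64 → b = 10.8343, a = 3.19337.

3.193 kg product A, 10.834 kg product B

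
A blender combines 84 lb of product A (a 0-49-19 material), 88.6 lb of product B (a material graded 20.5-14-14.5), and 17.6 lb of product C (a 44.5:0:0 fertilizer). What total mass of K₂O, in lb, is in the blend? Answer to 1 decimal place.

28.8 lb K₂O

K₂O mass = 19%×84 + 14.5%×88.6 + 0%×17.6 = 28.807 lb.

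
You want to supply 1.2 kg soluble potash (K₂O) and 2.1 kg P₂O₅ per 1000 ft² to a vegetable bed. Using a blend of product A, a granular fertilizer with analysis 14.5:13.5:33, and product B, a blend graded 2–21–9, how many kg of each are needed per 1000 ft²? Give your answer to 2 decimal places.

1.10 kg product A, 9.29 kg product B

Let a = kg of product A, b = kg of product B (per 1000 ft²).
K₂O: 0.33·a + 0.09·b = 1.2
P₂O₅: 0.135·a + 0.21·b = 2.1
From row1: a = (1.2 − 0.09·b) / 0.33.
Into row2: 0.135·(1.2 − 0.09·b)/0.33 + 0.21·b = 2.1 → b = 9.29134, a = 1.10236.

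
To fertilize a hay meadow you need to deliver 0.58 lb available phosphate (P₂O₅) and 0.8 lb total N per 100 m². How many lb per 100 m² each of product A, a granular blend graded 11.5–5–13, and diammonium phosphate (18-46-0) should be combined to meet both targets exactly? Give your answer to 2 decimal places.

With a, b = lb per 100 m² of product A and diammonium phosphate:
P₂O₅: 0.05·a + 0.46·b = 0.58
N: 0.115·a + 0.18·b = 0.8
Solving simultaneously: a = 6.00456, b = 0.6082.

6.00 lb product A, 0.61 lb diammonium phosphate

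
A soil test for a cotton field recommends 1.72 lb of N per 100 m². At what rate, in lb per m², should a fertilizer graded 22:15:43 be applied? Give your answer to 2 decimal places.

0.08 lb of product per sq m

Product per 100 m² = 1.72 / 22% = 7.81818 lb.
Convert to per m²: 7.81818 × 0.01 = 0.0781818 lb.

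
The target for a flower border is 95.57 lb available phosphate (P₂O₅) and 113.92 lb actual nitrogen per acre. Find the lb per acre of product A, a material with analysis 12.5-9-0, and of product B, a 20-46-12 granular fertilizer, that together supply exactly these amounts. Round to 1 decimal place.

842.8 lb product A, 42.9 lb product B

Let a = lb of product A, b = lb of product B (per acre).
P₂O₅: 0.09·a + 0.46·b = 95.57
N: 0.125·a + 0.2·b = 113.92
Eliminate a: (row1) − 0.09/0.125·(row2) → 0.316·b = 13.5476, so b = 42.8722.
Back-substitute: a = (95.57 − 0.46·42.8722) / 0.09 = 842.765.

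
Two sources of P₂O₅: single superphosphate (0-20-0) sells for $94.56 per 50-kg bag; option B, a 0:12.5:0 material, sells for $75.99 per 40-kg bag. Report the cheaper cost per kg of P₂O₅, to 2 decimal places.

single superphosphate: P₂O₅ per bag = 50 × 20% = 10 kg; cost = 94.56 / 10 = $9.4560/kg P₂O₅.
option B: P₂O₅ per bag = 40 × 12.5% = 5 kg; cost = 75.99 / 5 = $15.1980/kg P₂O₅.
single superphosphate is cheaper.

$9.46 per kg P₂O₅ (single superphosphate)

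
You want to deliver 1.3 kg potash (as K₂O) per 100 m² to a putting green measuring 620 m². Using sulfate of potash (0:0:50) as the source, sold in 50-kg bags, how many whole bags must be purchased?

Product per 100 m² = 1.3 / 50% = 2.6 kg.
Total product = 2.6 × 620 / 100 = 16.12 kg.
Bags = ⌈16.12 / 50⌉ = 1.

1 bags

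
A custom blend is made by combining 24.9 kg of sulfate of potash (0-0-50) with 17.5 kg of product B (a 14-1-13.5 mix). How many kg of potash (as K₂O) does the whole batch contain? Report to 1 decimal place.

K₂O mass = 50%×24.9 + 13.5%×17.5 = 14.8125 kg.

14.8 kg K₂O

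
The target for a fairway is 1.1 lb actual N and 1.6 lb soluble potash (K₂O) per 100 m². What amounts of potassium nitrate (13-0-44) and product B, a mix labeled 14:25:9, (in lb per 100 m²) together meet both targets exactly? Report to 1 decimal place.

2.5 lb potassium nitrate, 5.5 lb product B

With a, b = lb per 100 m² of potassium nitrate and product B:
N: 0.13·a + 0.14·b = 1.1
K₂O: 0.44·a + 0.09·b = 1.6
From row1: a = (1.1 − 0.14·b) / 0.13.
Into row2: 0.44·(1.1 − 0.14·b)/0.13 + 0.09·b = 1.6 → b = 5.53106, a = 2.50501.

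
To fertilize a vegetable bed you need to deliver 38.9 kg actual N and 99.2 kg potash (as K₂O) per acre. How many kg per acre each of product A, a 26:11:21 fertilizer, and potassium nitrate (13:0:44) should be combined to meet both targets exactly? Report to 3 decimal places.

With a, b = kg per acre of product A and potassium nitrate:
N: 0.26·a + 0.13·b = 38.9
K₂O: 0.21·a + 0.44·b = 99.2
Eliminate a: (row1) − 0.26/0.21·(row2) → -0.414762·b = -83.919, so b = 202.3307.
Back-substitute: a = (38.9 − 0.13·202.3307) / 0.26 = 48.4501.

48.450 kg product A, 202.331 kg potassium nitrate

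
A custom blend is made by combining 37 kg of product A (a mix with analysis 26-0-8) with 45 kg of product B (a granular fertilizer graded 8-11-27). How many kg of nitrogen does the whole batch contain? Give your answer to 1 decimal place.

N mass = 26%×37 + 8%×45 = 13.22 kg.

13.2 kg N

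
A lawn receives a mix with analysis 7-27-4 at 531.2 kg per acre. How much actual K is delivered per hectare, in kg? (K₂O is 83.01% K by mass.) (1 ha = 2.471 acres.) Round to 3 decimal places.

43.583 kg K per hectare

K₂O per acre = 531.2 × 4% = 21.248 kg.
Elemental K = 21.248 × 0.8301 = 17.638 kg per acre.
Convert to per hectare: 17.638 × 2.471 = 43.5834 kg.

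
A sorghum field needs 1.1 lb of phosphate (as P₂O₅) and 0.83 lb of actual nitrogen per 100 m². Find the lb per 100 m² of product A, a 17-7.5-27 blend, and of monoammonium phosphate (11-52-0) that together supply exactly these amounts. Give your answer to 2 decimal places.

Let a = lb of product A, b = lb of monoammonium phosphate (per 100 m²).
P₂O₅: 0.075·a + 0.52·b = 1.1
N: 0.17·a + 0.11·b = 0.83
Solving simultaneously: a = 3.87523, b = 1.55646.

3.88 lb product A, 1.56 lb monoammonium phosphate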